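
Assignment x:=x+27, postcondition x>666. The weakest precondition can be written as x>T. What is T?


Formula: wp(x:=E, P) = P[E/x] (substitute E for x in postcondition)
Step 1: Postcondition: x>666
Step 2: Substitute x+27 for x: x+27>666
Step 3: Solve for x: x > 666-27 = 639

639


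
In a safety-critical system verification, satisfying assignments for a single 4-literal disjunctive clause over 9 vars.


Step 1: Total=2^9=512
Step 2: Unsat when all 4 false: 2^5=32
Step 3: Sat=512-32=480

480


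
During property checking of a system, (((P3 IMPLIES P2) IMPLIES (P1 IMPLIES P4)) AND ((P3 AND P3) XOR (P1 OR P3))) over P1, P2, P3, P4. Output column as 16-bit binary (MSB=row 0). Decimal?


Formula: (((P3 IMPLIES P2) IMPLIES (P1 IMPLIES P4)) AND ((P3 AND P3) XOR (P1 OR P3))) over P1, P2, P3, P4 (16 rows)
Evaluate each row (bits = P1,P2,P3,P4, MSB first):
  row 0 [0000]: (((0 IMPLIES 0) IMPLIES (0 IMPLIES 0)) AND ((0 AND 0) XOR (0 OR 0))) -> 0
  row 1 [0001]: (((0 IMPLIES 0) IMPLIES (0 IMPLIES 1)) AND ((0 AND 0) XOR (0 OR 0))) -> 0
  row 2 [0010]: (((1 IMPLIES 0) IMPLIES (0 IMPLIES 0)) AND ((1 AND 1) XOR (0 OR 1))) -> 0
  row 3 [0011]: (((1 IMPLIES 0) IMPLIES (0 IMPLIES 1)) AND ((1 AND 1) XOR (0 OR 1))) -> 0
  row 4 [0100]: (((0 IMPLIES 1) IMPLIES (0 IMPLIES 0)) AND ((0 AND 0) XOR (0 OR 0))) -> 0
  row 5 [0101]: (((0 IMPLIES 1) IMPLIES (0 IMPLIES 1)) AND ((0 AND 0) XOR (0 OR 0))) -> 0
  row 6 [0110]: (((1 IMPLIES 1) IMPLIES (0 IMPLIES 0)) AND ((1 AND 1) XOR (0 OR 1))) -> 0
  row 7 [0111]: (((1 IMPLIES 1) IMPLIES (0 IMPLIES 1)) AND ((1 AND 1) XOR (0 OR 1))) -> 0
  row 8 [1000]: (((0 IMPLIES 0) IMPLIES (1 IMPLIES 0)) AND ((0 AND 0) XOR (1 OR 0))) -> 0
  row 9 [1001]: (((0 IMPLIES 0) IMPLIES (1 IMPLIES 1)) AND ((0 AND 0) XOR (1 OR 0))) -> 1
  row 10 [1010]: (((1 IMPLIES 0) IMPLIES (1 IMPLIES 0)) AND ((1 AND 1) XOR (1 OR 1))) -> 0
  row 11 [1011]: (((1 IMPLIES 0) IMPLIES (1 IMPLIES 1)) AND ((1 AND 1) XOR (1 OR 1))) -> 0
  row 12 [1100]: (((0 IMPLIES 1) IMPLIES (1 IMPLIES 0)) AND ((0 AND 0) XOR (1 OR 0))) -> 0
  row 13 [1101]: (((0 IMPLIES 1) IMPLIES (1 IMPLIES 1)) AND ((0 AND 0) XOR (1 OR 0))) -> 1
  row 14 [1110]: (((1 IMPLIES 1) IMPLIES (1 IMPLIES 0)) AND ((1 AND 1) XOR (1 OR 1))) -> 0
  row 15 [1111]: (((1 IMPLIES 1) IMPLIES (1 IMPLIES 1)) AND ((1 AND 1) XOR (1 OR 1))) -> 0
Full result column, 4 rows per line (P1,P2 fixed per line; P3,P4 runs 00..11 left to right):
  rows 0-3 [P1,P2=00]: 0000  = hex 0
  rows 4-7 [P1,P2=01]: 0000  = hex 0
  rows 8-11 [P1,P2=10]: 0100  = hex 4
  rows 12-15 [P1,P2=11]: 0100  = hex 4
Output column (row 0 .. row 15) = 0000000001000100
Output column grouped in 4s = 0000 0000 0100 0100 = 0x0044
Convert to decimal digit by digit (value = value*16 + digit):
  0 -> 0
  0*16 + 0 = 0
  0*16 + 4 = 4
  4*16 + 4 = 68
Decimal = 68

68


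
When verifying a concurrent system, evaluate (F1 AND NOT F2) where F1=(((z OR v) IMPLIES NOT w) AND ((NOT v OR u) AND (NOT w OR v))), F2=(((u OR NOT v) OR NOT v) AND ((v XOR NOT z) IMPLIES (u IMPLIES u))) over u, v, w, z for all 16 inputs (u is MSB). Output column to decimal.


F1 = (((z OR v) IMPLIES NOT w) AND ((NOT v OR u) AND (NOT w OR v)))
F2 = (((u OR NOT v) OR NOT v) AND ((v XOR NOT z) IMPLIES (u IMPLIES u)))
Counterexample to F1=>F2 is where F1=1 and F2=0.
Evaluate each row (bits = u,v,w,z, MSB first):
  row 0 [0000]: F1=1 F2=1 -> F1&~F2 -> 0
  row 1 [0001]: F1=1 F2=1 -> F1&~F2 -> 0
  row 2 [0010]: F1=0 F2=1 -> F1&~F2 -> 0
  row 3 [0011]: F1=0 F2=1 -> F1&~F2 -> 0
  row 4 [0100]: F1=0 F2=0 -> F1&~F2 -> 0
  row 5 [0101]: F1=0 F2=0 -> F1&~F2 -> 0
  row 6 [0110]: F1=0 F2=0 -> F1&~F2 -> 0
  row 7 [0111]: F1=0 F2=0 -> F1&~F2 -> 0
  row 8 [1000]: F1=1 F2=1 -> F1&~F2 -> 0
  row 9 [1001]: F1=1 F2=1 -> F1&~F2 -> 0
  row 10 [1010]: F1=0 F2=1 -> F1&~F2 -> 0
  row 11 [1011]: F1=0 F2=1 -> F1&~F2 -> 0
  row 12 [1100]: F1=1 F2=1 -> F1&~F2 -> 0
  row 13 [1101]: F1=1 F2=1 -> F1&~F2 -> 0
  row 14 [1110]: F1=0 F2=1 -> F1&~F2 -> 0
  row 15 [1111]: F1=0 F2=1 -> F1&~F2 -> 0
Full result column, 4 rows per line (u,v fixed per line; w,z runs 00..11 left to right):
  rows 0-3 [u,v=00]: 0000  = hex 0
  rows 4-7 [u,v=01]: 0000  = hex 0
  rows 8-11 [u,v=10]: 0000  = hex 0
  rows 12-15 [u,v=11]: 0000  = hex 0
Counterexample vector (row 0 .. row 15) = 0000000000000000
Output column grouped in 4s = 0000 0000 0000 0000 = 0x0000
Convert to decimal digit by digit (value = value*16 + digit):
  0 -> 0
  0*16 + 0 = 0
  0*16 + 0 = 0
  0*16 + 0 = 0
Decimal = 0

0


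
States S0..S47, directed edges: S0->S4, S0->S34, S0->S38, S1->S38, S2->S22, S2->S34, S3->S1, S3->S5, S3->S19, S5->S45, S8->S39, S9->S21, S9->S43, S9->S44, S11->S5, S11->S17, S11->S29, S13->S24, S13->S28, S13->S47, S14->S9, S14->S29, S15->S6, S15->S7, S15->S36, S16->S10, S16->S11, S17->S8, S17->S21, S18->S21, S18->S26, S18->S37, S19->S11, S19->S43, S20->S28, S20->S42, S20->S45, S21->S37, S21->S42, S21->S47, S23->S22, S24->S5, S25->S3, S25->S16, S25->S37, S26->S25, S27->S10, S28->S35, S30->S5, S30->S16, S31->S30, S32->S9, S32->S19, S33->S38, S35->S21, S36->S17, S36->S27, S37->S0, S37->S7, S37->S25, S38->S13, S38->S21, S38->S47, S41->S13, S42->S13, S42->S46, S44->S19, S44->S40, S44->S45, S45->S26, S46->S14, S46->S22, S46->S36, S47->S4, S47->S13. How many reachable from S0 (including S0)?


BFS from S0:
  layer 0: {S0}
  layer 1: {S4, S34, S38}
  layer 2: {S13, S21, S47}
  layer 3: {S24, S28, S37, S42}
  layer 4: {S5, S7, S25, S35, S46}
  layer 5: {S3, S14, S16, S22, S36, S45}
  layer 6: {S1, S9, S10, S11, S17, S19, S26, S27, S29}
  layer 7: {S8, S43, S44}
  layer 8: {S39, S40}
Reachable set: {S0, S1, S3, S4, S5, S7, S8, S9, S10, S11, S13, S14, S16, S17, S19, S21, S22, S24, S25, S26, S27, S28, S29, S34, S35, S36, S37, S38, S39, S40, S42, S43, S44, S45, S46, S47}
Count = 36

36


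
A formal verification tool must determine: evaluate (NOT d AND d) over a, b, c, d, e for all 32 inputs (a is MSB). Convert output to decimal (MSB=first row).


Formula: (NOT d AND d) over a, b, c, d, e (32 rows)
Evaluate each row (bits = a,b,c,d,e, MSB first):
  row 0 [00000]: (NOT 0 AND 0) -> 0
  row 1 [00001]: (NOT 0 AND 0) -> 0
  row 2 [00010]: (NOT 1 AND 1) -> 0
  row 3 [00011]: (NOT 1 AND 1) -> 0
  row 4 [00100]: (NOT 0 AND 0) -> 0
  row 5 [00101]: (NOT 0 AND 0) -> 0
  row 6 [00110]: (NOT 1 AND 1) -> 0
  row 7 [00111]: (NOT 1 AND 1) -> 0
  row 8 [01000]: (NOT 0 AND 0) -> 0
  row 9 [01001]: (NOT 0 AND 0) -> 0
  row 10 [01010]: (NOT 1 AND 1) -> 0
  row 11 [01011]: (NOT 1 AND 1) -> 0
  row 12 [01100]: (NOT 0 AND 0) -> 0
  row 13 [01101]: (NOT 0 AND 0) -> 0
  row 14 [01110]: (NOT 1 AND 1) -> 0
  row 15 [01111]: (NOT 1 AND 1) -> 0
  row 16 [10000]: (NOT 0 AND 0) -> 0
  row 17 [10001]: (NOT 0 AND 0) -> 0
  row 18 [10010]: (NOT 1 AND 1) -> 0
  row 19 [10011]: (NOT 1 AND 1) -> 0
  row 20 [10100]: (NOT 0 AND 0) -> 0
  row 21 [10101]: (NOT 0 AND 0) -> 0
  row 22 [10110]: (NOT 1 AND 1) -> 0
  row 23 [10111]: (NOT 1 AND 1) -> 0
  row 24 [11000]: (NOT 0 AND 0) -> 0
  row 25 [11001]: (NOT 0 AND 0) -> 0
  row 26 [11010]: (NOT 1 AND 1) -> 0
  row 27 [11011]: (NOT 1 AND 1) -> 0
  row 28 [11100]: (NOT 0 AND 0) -> 0
  row 29 [11101]: (NOT 0 AND 0) -> 0
  row 30 [11110]: (NOT 1 AND 1) -> 0
  row 31 [11111]: (NOT 1 AND 1) -> 0
Full result column, 4 rows per line (a,b,c fixed per line; d,e runs 00..11 left to right):
  rows 0-3 [a,b,c=000]: 0000  = hex 0
  rows 4-7 [a,b,c=001]: 0000  = hex 0
  rows 8-11 [a,b,c=010]: 0000  = hex 0
  rows 12-15 [a,b,c=011]: 0000  = hex 0
  rows 16-19 [a,b,c=100]: 0000  = hex 0
  rows 20-23 [a,b,c=101]: 0000  = hex 0
  rows 24-27 [a,b,c=110]: 0000  = hex 0
  rows 28-31 [a,b,c=111]: 0000  = hex 0
Output column (row 0 .. row 31) = 00000000000000000000000000000000
Output column grouped in 4s = 0000 0000 0000 0000 0000 0000 0000 0000 = 0x00000000
Convert to decimal digit by digit (value = value*16 + digit):
  0 -> 0
  0*16 + 0 = 0
  0*16 + 0 = 0
  0*16 + 0 = 0
  0*16 + 0 = 0
  0*16 + 0 = 0
  0*16 + 0 = 0
  0*16 + 0 = 0
Decimal = 0

0


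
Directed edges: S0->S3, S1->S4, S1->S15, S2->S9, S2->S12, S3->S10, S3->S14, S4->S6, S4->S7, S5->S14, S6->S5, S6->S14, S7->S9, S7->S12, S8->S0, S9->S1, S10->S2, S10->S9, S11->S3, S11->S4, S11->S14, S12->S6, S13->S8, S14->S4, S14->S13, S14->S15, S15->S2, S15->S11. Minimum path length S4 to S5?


BFS layer-by-layer from S4:
  dist 0: {S4}
  dist 1: {S6, S7}
  dist 2: {S5, S9, S12, S14}
  -> S5 reached at distance 2
Shortest path length = 2

2


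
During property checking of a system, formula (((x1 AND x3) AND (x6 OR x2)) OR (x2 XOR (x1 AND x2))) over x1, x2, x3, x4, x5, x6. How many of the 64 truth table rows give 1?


Formula: (((x1 AND x3) AND (x6 OR x2)) OR (x2 XOR (x1 AND x2))) over 6 vars (64 rows)
Evaluate each row (x1, x2, x3, x4, x5, x6 as bits, MSB first):
  row 0 [000000]: (((0 AND 0) AND (0 OR 0)) OR (0 XOR (0 AND 0))) -> 0
  row 1 [000001]: (((0 AND 0) AND (1 OR 0)) OR (0 XOR (0 AND 0))) -> 0
  row 2 [000010]: (((0 AND 0) AND (0 OR 0)) OR (0 XOR (0 AND 0))) -> 0
  row 3 [000011]: (((0 AND 0) AND (1 OR 0)) OR (0 XOR (0 AND 0))) -> 0
  row 4 [000100]: (((0 AND 0) AND (0 OR 0)) OR (0 XOR (0 AND 0))) -> 0
  (every remaining row is evaluated the same way; all 64 results are listed next)
Full result column, 8 rows per line (x1,x2,x3 fixed per line; x4,x5,x6 runs 000..111 left to right):
  rows 0-7 [x1,x2,x3=000]: 00000000  (ones: 0)
  rows 8-15 [x1,x2,x3=001]: 00000000  (ones: 0)
  rows 16-23 [x1,x2,x3=010]: 11111111  (ones: 8)
  rows 24-31 [x1,x2,x3=011]: 11111111  (ones: 8)
  rows 32-39 [x1,x2,x3=100]: 00000000  (ones: 0)
  rows 40-47 [x1,x2,x3=101]: 01010101  (ones: 4)
  rows 48-55 [x1,x2,x3=110]: 00000000  (ones: 0)
  rows 56-63 [x1,x2,x3=111]: 11111111  (ones: 8)
Count of 1-rows = 0+0+8+8+0+4+0+8 = 28

28


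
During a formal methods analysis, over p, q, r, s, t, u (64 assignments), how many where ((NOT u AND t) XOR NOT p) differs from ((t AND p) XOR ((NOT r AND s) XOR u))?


F1 = ((NOT u AND t) XOR NOT p)
F2 = ((t AND p) XOR ((NOT r AND s) XOR u))
Evaluate both on each of 64 rows (bits = p,q,r,s,t,u):
  row 0 [000000]: F1=1 F2=0 (differ) -> 1
  row 1 [000001]: F1=1 F2=1 -> 0
  row 2 [000010]: F1=0 F2=0 -> 0
  row 3 [000011]: F1=1 F2=1 -> 0
  row 4 [000100]: F1=1 F2=1 -> 0
  (every remaining row is evaluated the same way; all 64 results are listed next)
Full result column, 8 rows per line (p,q,r fixed per line; s,t,u runs 000..111 left to right):
  rows 0-7 [p,q,r=000]: 10000111  (ones: 4)
  rows 8-15 [p,q,r=001]: 10001000  (ones: 2)
  rows 16-23 [p,q,r=010]: 10000111  (ones: 4)
  rows 24-31 [p,q,r=011]: 10001000  (ones: 2)
  rows 32-39 [p,q,r=100]: 01001011  (ones: 4)
  rows 40-47 [p,q,r=101]: 01000100  (ones: 2)
  rows 48-55 [p,q,r=110]: 01001011  (ones: 4)
  rows 56-63 [p,q,r=111]: 01000100  (ones: 2)
Disagreements = 4+2+4+2+4+2+4+2 = 24

24


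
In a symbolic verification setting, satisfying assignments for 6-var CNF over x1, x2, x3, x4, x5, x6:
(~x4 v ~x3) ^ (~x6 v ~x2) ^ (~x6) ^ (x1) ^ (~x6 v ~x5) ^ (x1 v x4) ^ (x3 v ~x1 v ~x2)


CNF with 7 clauses over 6 vars (64 assignments).
An assignment satisfies CNF iff every clause has >=1 true literal.
Check each row (bits = x1,x2,x3,x4,x5,x6; clause T/F shown):
  row 0 [000000]: clauses=TTTFTFT -> 0
  row 1 [000001]: clauses=TTFFTFT -> 0
  row 2 [000010]: clauses=TTTFTFT -> 0
  row 3 [000011]: clauses=TTFFFFT -> 0
  row 4 [000100]: clauses=TTTFTTT -> 0
  (every remaining row is evaluated the same way; all 64 results are listed next)
Full result column, 8 rows per line (x1,x2,x3 fixed per line; x4,x5,x6 runs 000..111 left to right):
  rows 0-7 [x1,x2,x3=000]: 00000000  (ones: 0)
  rows 8-15 [x1,x2,x3=001]: 00000000  (ones: 0)
  rows 16-23 [x1,x2,x3=010]: 00000000  (ones: 0)
  rows 24-31 [x1,x2,x3=011]: 00000000  (ones: 0)
  rows 32-39 [x1,x2,x3=100]: 10101010  (ones: 4)
  rows 40-47 [x1,x2,x3=101]: 10100000  (ones: 2)
  rows 48-55 [x1,x2,x3=110]: 00000000  (ones: 0)
  rows 56-63 [x1,x2,x3=111]: 10100000  (ones: 2)
Satisfying assignments = 0+0+0+0+4+2+0+2 = 8

8


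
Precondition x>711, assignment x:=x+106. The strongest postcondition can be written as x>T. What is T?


Formula: sp(P, x:=E) = exists old_x. (x = E[old_x/x]) AND P[old_x/x] (old_x is the value of x before the assignment; eliminate old_x by solving x = E[old_x/x] for old_x)
Step 1: Precondition P: x>711, i.e. old_x > 711
Step 2: Assignment gives x = old_x + 106, so old_x = x - 106
Step 3: Substitute into P: x - 106 > 711
Step 4: Simplify: x > 711+106 = 817

817


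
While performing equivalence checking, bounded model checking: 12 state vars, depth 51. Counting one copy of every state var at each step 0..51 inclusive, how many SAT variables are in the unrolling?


BMC unrolls to depth k, creating one copy of each state var for steps 0..k.
Step count = 51 + 1 = 52 (steps 0 through 51)
Vars per step = 12
Total = 12 * 52 = 624

624


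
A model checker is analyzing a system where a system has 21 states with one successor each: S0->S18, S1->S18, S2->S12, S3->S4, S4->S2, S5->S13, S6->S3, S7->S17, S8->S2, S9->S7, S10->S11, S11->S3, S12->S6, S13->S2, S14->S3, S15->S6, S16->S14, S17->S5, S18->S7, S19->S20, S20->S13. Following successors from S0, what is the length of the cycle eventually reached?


Trace from S0 until a state repeats:
  S0 -> S18 -> S7 -> S17 -> S5 -> S13 -> S2 -> S12 -> S6 -> S3 -> S4 -> S2
S2 first seen at step 6, revisited at step 11.
Cycle length = 11 - 6 = 5

5


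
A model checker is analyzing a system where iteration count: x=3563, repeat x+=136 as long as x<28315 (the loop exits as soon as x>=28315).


Step 1: x goes from 3563 toward 28315 by 136; the body runs while x<28315, so iterations = ceil((bound-start)/step)
Step 2: Distance=24752
Step 3: ceil(24752/136)=182

182


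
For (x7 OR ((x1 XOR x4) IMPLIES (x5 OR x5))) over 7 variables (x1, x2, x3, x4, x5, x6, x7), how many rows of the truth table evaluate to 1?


Formula: (x7 OR ((x1 XOR x4) IMPLIES (x5 OR x5))) over 7 vars (128 rows)
Evaluate each row (x1, x2, x3, x4, x5, x6, x7 as bits, MSB first):
  row 0 [0000000]: (0 OR ((0 XOR 0) IMPLIES (0 OR 0))) -> 1
  row 1 [0000001]: (1 OR ((0 XOR 0) IMPLIES (0 OR 0))) -> 1
  row 2 [0000010]: (0 OR ((0 XOR 0) IMPLIES (0 OR 0))) -> 1
  row 3 [0000011]: (1 OR ((0 XOR 0) IMPLIES (0 OR 0))) -> 1
  row 4 [0000100]: (0 OR ((0 XOR 0) IMPLIES (1 OR 1))) -> 1
  (every remaining row is evaluated the same way; all 128 results are listed next)
Full result column, 8 rows per line (x1,x2,x3,x4 fixed per line; x5,x6,x7 runs 000..111 left to right):
  rows 0-7 [x1,x2,x3,x4=0000]: 11111111  (ones: 8)
  rows 8-15 [x1,x2,x3,x4=0001]: 01011111  (ones: 6)
  rows 16-23 [x1,x2,x3,x4=0010]: 11111111  (ones: 8)
  rows 24-31 [x1,x2,x3,x4=0011]: 01011111  (ones: 6)
  rows 32-39 [x1,x2,x3,x4=0100]: 11111111  (ones: 8)
  rows 40-47 [x1,x2,x3,x4=0101]: 01011111  (ones: 6)
  rows 48-55 [x1,x2,x3,x4=0110]: 11111111  (ones: 8)
  rows 56-63 [x1,x2,x3,x4=0111]: 01011111  (ones: 6)
  rows 64-71 [x1,x2,x3,x4=1000]: 01011111  (ones: 6)
  rows 72-79 [x1,x2,x3,x4=1001]: 11111111  (ones: 8)
  rows 80-87 [x1,x2,x3,x4=1010]: 01011111  (ones: 6)
  rows 88-95 [x1,x2,x3,x4=1011]: 11111111  (ones: 8)
  rows 96-103 [x1,x2,x3,x4=1100]: 01011111  (ones: 6)
  rows 104-111 [x1,x2,x3,x4=1101]: 11111111  (ones: 8)
  rows 112-119 [x1,x2,x3,x4=1110]: 01011111  (ones: 6)
  rows 120-127 [x1,x2,x3,x4=1111]: 11111111  (ones: 8)
Count of 1-rows = 8+6+8+6+8+6+8+6+6+8+6+8+6+8+6+8 = 112

112


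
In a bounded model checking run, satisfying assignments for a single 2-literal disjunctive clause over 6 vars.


Step 1: Total=2^6=64
Step 2: Unsat when all 2 false: 2^4=16
Step 3: Sat=64-16=48

48


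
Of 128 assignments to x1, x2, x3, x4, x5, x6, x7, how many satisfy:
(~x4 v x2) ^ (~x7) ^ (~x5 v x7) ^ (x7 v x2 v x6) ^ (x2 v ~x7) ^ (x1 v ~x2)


CNF with 6 clauses over 7 vars (128 assignments).
An assignment satisfies CNF iff every clause has >=1 true literal.
Check each row (bits = x1,x2,x3,x4,x5,x6,x7; clause T/F shown):
  row 0 [0000000]: clauses=TTTFTT -> 0
  row 1 [0000001]: clauses=TFTTFT -> 0
  row 2 [0000010]: clauses=TTTTTT -> 1
  row 3 [0000011]: clauses=TFTTFT -> 0
  row 4 [0000100]: clauses=TTFFTT -> 0
  (every remaining row is evaluated the same way; all 128 results are listed next)
Full result column, 8 rows per line (x1,x2,x3,x4 fixed per line; x5,x6,x7 runs 000..111 left to right):
  rows 0-7 [x1,x2,x3,x4=0000]: 00100000  (ones: 1)
  rows 8-15 [x1,x2,x3,x4=0001]: 00000000  (ones: 0)
  rows 16-23 [x1,x2,x3,x4=0010]: 00100000  (ones: 1)
  rows 24-31 [x1,x2,x3,x4=0011]: 00000000  (ones: 0)
  rows 32-39 [x1,x2,x3,x4=0100]: 00000000  (ones: 0)
  rows 40-47 [x1,x2,x3,x4=0101]: 00000000  (ones: 0)
  rows 48-55 [x1,x2,x3,x4=0110]: 00000000  (ones: 0)
  rows 56-63 [x1,x2,x3,x4=0111]: 00000000  (ones: 0)
  rows 64-71 [x1,x2,x3,x4=1000]: 00100000  (ones: 1)
  rows 72-79 [x1,x2,x3,x4=1001]: 00000000  (ones: 0)
  rows 80-87 [x1,x2,x3,x4=1010]: 00100000  (ones: 1)
  rows 88-95 [x1,x2,x3,x4=1011]: 00000000  (ones: 0)
  rows 96-103 [x1,x2,x3,x4=1100]: 10100000  (ones: 2)
  rows 104-111 [x1,x2,x3,x4=1101]: 10100000  (ones: 2)
  rows 112-119 [x1,x2,x3,x4=1110]: 10100000  (ones: 2)
  rows 120-127 [x1,x2,x3,x4=1111]: 10100000  (ones: 2)
Satisfying assignments = 1+0+1+0+0+0+0+0+1+0+1+0+2+2+2+2 = 12

12


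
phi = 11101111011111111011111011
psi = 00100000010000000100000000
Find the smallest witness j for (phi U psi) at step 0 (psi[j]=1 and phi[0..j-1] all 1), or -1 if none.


(phi U psi) at 0: need smallest j with psi[j]=1 and phi[i]=1 for all i in [0,j).
Scan from step 0:
  step 0: phi=1, psi=0 -> continue
  step 1: phi=1, psi=0 -> continue
  step 2: psi=1 and phi held for [0,2) -> witness found
Witness step = 2

2


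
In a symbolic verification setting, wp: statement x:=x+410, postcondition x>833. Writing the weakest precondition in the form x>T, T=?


Formula: wp(x:=E, P) = P[E/x] (substitute E for x in postcondition)
Step 1: Postcondition: x>833
Step 2: Substitute x+410 for x: x+410>833
Step 3: Solve for x: x > 833-410 = 423

423


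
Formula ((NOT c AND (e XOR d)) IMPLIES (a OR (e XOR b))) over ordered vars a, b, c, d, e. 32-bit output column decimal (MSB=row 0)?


Formula: ((NOT c AND (e XOR d)) IMPLIES (a OR (e XOR b))) over a, b, c, d, e (32 rows)
Evaluate each row (bits = a,b,c,d,e, MSB first):
  row 0 [00000]: ((NOT 0 AND (0 XOR 0)) IMPLIES (0 OR (0 XOR 0))) -> 1
  row 1 [00001]: ((NOT 0 AND (1 XOR 0)) IMPLIES (0 OR (1 XOR 0))) -> 1
  row 2 [00010]: ((NOT 0 AND (0 XOR 1)) IMPLIES (0 OR (0 XOR 0))) -> 0
  row 3 [00011]: ((NOT 0 AND (1 XOR 1)) IMPLIES (0 OR (1 XOR 0))) -> 1
  row 4 [00100]: ((NOT 1 AND (0 XOR 0)) IMPLIES (0 OR (0 XOR 0))) -> 1
  row 5 [00101]: ((NOT 1 AND (1 XOR 0)) IMPLIES (0 OR (1 XOR 0))) -> 1
  row 6 [00110]: ((NOT 1 AND (0 XOR 1)) IMPLIES (0 OR (0 XOR 0))) -> 1
  row 7 [00111]: ((NOT 1 AND (1 XOR 1)) IMPLIES (0 OR (1 XOR 0))) -> 1
  row 8 [01000]: ((NOT 0 AND (0 XOR 0)) IMPLIES (0 OR (0 XOR 1))) -> 1
  row 9 [01001]: ((NOT 0 AND (1 XOR 0)) IMPLIES (0 OR (1 XOR 1))) -> 0
  row 10 [01010]: ((NOT 0 AND (0 XOR 1)) IMPLIES (0 OR (0 XOR 1))) -> 1
  row 11 [01011]: ((NOT 0 AND (1 XOR 1)) IMPLIES (0 OR (1 XOR 1))) -> 1
  row 12 [01100]: ((NOT 1 AND (0 XOR 0)) IMPLIES (0 OR (0 XOR 1))) -> 1
  row 13 [01101]: ((NOT 1 AND (1 XOR 0)) IMPLIES (0 OR (1 XOR 1))) -> 1
  row 14 [01110]: ((NOT 1 AND (0 XOR 1)) IMPLIES (0 OR (0 XOR 1))) -> 1
  row 15 [01111]: ((NOT 1 AND (1 XOR 1)) IMPLIES (0 OR (1 XOR 1))) -> 1
  row 16 [10000]: ((NOT 0 AND (0 XOR 0)) IMPLIES (1 OR (0 XOR 0))) -> 1
  row 17 [10001]: ((NOT 0 AND (1 XOR 0)) IMPLIES (1 OR (1 XOR 0))) -> 1
  row 18 [10010]: ((NOT 0 AND (0 XOR 1)) IMPLIES (1 OR (0 XOR 0))) -> 1
  row 19 [10011]: ((NOT 0 AND (1 XOR 1)) IMPLIES (1 OR (1 XOR 0))) -> 1
  row 20 [10100]: ((NOT 1 AND (0 XOR 0)) IMPLIES (1 OR (0 XOR 0))) -> 1
  row 21 [10101]: ((NOT 1 AND (1 XOR 0)) IMPLIES (1 OR (1 XOR 0))) -> 1
  row 22 [10110]: ((NOT 1 AND (0 XOR 1)) IMPLIES (1 OR (0 XOR 0))) -> 1
  row 23 [10111]: ((NOT 1 AND (1 XOR 1)) IMPLIES (1 OR (1 XOR 0))) -> 1
  row 24 [11000]: ((NOT 0 AND (0 XOR 0)) IMPLIES (1 OR (0 XOR 1))) -> 1
  row 25 [11001]: ((NOT 0 AND (1 XOR 0)) IMPLIES (1 OR (1 XOR 1))) -> 1
  row 26 [11010]: ((NOT 0 AND (0 XOR 1)) IMPLIES (1 OR (0 XOR 1))) -> 1
  row 27 [11011]: ((NOT 0 AND (1 XOR 1)) IMPLIES (1 OR (1 XOR 1))) -> 1
  row 28 [11100]: ((NOT 1 AND (0 XOR 0)) IMPLIES (1 OR (0 XOR 1))) -> 1
  row 29 [11101]: ((NOT 1 AND (1 XOR 0)) IMPLIES (1 OR (1 XOR 1))) -> 1
  row 30 [11110]: ((NOT 1 AND (0 XOR 1)) IMPLIES (1 OR (0 XOR 1))) -> 1
  row 31 [11111]: ((NOT 1 AND (1 XOR 1)) IMPLIES (1 OR (1 XOR 1))) -> 1
Full result column, 4 rows per line (a,b,c fixed per line; d,e runs 00..11 left to right):
  rows 0-3 [a,b,c=000]: 1101  = hex D
  rows 4-7 [a,b,c=001]: 1111  = hex F
  rows 8-11 [a,b,c=010]: 1011  = hex B
  rows 12-15 [a,b,c=011]: 1111  = hex F
  rows 16-19 [a,b,c=100]: 1111  = hex F
  rows 20-23 [a,b,c=101]: 1111  = hex F
  rows 24-27 [a,b,c=110]: 1111  = hex F
  rows 28-31 [a,b,c=111]: 1111  = hex F
Output column (row 0 .. row 31) = 11011111101111111111111111111111
Output column grouped in 4s = 1101 1111 1011 1111 1111 1111 1111 1111 = 0xDFBFFFFF
Convert to decimal digit by digit (value = value*16 + digit):
  D -> 13
  13*16 + 15 (F) = 223
  223*16 + 11 (B) = 3579
  3579*16 + 15 (F) = 57279
  57279*16 + 15 (F) = 916479
  916479*16 + 15 (F) = 14663679
  14663679*16 + 15 (F) = 234618879
  234618879*16 + 15 (F) = 3753902079
Decimal = 3753902079

3753902079


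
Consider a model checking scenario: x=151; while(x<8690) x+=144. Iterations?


Step 1: x goes from 151 toward 8690 by 144; the body runs while x<8690, so iterations = ceil((bound-start)/step)
Step 2: Distance=8539
Step 3: ceil(8539/144)=60

60


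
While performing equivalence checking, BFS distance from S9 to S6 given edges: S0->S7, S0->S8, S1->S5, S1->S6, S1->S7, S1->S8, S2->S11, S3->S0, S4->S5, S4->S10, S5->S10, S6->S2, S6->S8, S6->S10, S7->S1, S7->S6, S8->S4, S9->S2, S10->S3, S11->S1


BFS layer-by-layer from S9:
  dist 0: {S9}
  dist 1: {S2}
  dist 2: {S11}
  dist 3: {S1}
  dist 4: {S5, S6, S7, S8}
  -> S6 reached at distance 4
Shortest path length = 4

4


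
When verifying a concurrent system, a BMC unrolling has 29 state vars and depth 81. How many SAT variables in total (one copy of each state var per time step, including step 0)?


BMC unrolls to depth k, creating one copy of each state var for steps 0..k.
Step count = 81 + 1 = 82 (steps 0 through 81)
Vars per step = 29
Total = 29 * 82 = 2378

2378


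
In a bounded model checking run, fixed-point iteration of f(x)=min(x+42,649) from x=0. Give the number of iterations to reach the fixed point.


Step 1: x=0, cap=649, increment=42
Step 2: x grows by 42 each step until capped at 649; fixed point is x=649
Step 3: iterations = ceil(649/42) = 16

16


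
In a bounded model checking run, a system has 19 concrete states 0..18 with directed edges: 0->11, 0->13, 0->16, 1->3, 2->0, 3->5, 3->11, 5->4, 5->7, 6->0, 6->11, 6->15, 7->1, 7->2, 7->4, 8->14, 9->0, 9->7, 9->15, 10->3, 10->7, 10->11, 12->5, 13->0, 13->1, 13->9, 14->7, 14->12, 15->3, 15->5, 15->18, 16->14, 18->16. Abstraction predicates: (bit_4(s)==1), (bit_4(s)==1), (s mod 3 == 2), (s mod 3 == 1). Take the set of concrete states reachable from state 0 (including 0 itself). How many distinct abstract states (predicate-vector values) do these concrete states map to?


BFS from 0:
Concrete reachable: {0, 1, 2, 3, 4, 5, 7, 9, 11, 12, 13, 14, 15, 16, 18}
Abstract via predicates (bit_4(s)==1), (bit_4(s)==1), (s mod 3 == 2), (s mod 3 == 1):
  (0,0,0,0) <- {0, 3, 9, 12, 15}
  (0,0,0,1) <- {1, 4, 7, 13}
  (0,0,1,0) <- {2, 5, 11, 14}
  (1,1,0,0) <- {18}
  (1,1,0,1) <- {16}
Distinct abstract states = 5

5


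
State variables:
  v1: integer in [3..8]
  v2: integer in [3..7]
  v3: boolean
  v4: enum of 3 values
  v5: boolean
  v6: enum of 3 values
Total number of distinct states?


State space = product of domain sizes of all variables.
Domain sizes:
  v1 (integer in [3..8]): 6
  v2 (integer in [3..7]): 5
  v3 (boolean): 2
  v4 (enum of 3 values): 3
  v5 (boolean): 2
  v6 (enum of 3 values): 3
Product = 6 * 5 * 2 * 3 * 2 * 3 = 1080

1080


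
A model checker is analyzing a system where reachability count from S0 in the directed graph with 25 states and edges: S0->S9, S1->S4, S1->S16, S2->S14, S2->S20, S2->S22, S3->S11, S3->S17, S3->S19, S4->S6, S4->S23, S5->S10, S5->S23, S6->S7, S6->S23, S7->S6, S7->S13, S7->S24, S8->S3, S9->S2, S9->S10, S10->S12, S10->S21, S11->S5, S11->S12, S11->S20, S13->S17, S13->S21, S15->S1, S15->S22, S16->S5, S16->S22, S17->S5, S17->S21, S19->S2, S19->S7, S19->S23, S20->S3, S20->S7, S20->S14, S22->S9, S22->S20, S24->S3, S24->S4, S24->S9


BFS from S0:
  layer 0: {S0}
  layer 1: {S9}
  layer 2: {S2, S10}
  layer 3: {S12, S14, S20, S21, S22}
  layer 4: {S3, S7}
  layer 5: {S6, S11, S13, S17, S19, S24}
  layer 6: {S4, S5, S23}
Reachable set: {S0, S2, S3, S4, S5, S6, S7, S9, S10, S11, S12, S13, S14, S17, S19, S20, S21, S22, S23, S24}
Count = 20

20


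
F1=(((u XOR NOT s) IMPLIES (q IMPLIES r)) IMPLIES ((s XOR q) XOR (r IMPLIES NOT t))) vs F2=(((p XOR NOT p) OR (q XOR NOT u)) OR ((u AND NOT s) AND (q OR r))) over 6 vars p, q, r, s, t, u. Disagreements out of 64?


F1 = (((u XOR NOT s) IMPLIES (q IMPLIES r)) IMPLIES ((s XOR q) XOR (r IMPLIES NOT t)))
F2 = (((p XOR NOT p) OR (q XOR NOT u)) OR ((u AND NOT s) AND (q OR r)))
Evaluate both on each of 64 rows (bits = p,q,r,s,t,u):
  row 0 [000000]: F1=1 F2=1 -> 0
  row 1 [000001]: F1=1 F2=1 -> 0
  row 2 [000010]: F1=1 F2=1 -> 0
  row 3 [000011]: F1=1 F2=1 -> 0
  row 4 [000100]: F1=0 F2=1 (differ) -> 1
  (every remaining row is evaluated the same way; all 64 results are listed next)
Full result column, 8 rows per line (p,q,r fixed per line; s,t,u runs 000..111 left to right):
  rows 0-7 [p,q,r=000]: 00001111  (ones: 4)
  rows 8-15 [p,q,r=001]: 00111100  (ones: 4)
  rows 16-23 [p,q,r=010]: 01010000  (ones: 2)
  rows 24-31 [p,q,r=011]: 11000011  (ones: 4)
  rows 32-39 [p,q,r=100]: 00001111  (ones: 4)
  rows 40-47 [p,q,r=101]: 00111100  (ones: 4)
  rows 48-55 [p,q,r=110]: 01010000  (ones: 2)
  rows 56-63 [p,q,r=111]: 11000011  (ones: 4)
Disagreements = 4+4+2+4+4+4+2+4 = 28

28


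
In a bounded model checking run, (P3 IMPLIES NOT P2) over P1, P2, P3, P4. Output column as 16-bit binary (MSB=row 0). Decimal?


Formula: (P3 IMPLIES NOT P2) over P1, P2, P3, P4 (16 rows)
Evaluate each row (bits = P1,P2,P3,P4, MSB first):
  row 0 [0000]: (0 IMPLIES NOT 0) -> 1
  row 1 [0001]: (0 IMPLIES NOT 0) -> 1
  row 2 [0010]: (1 IMPLIES NOT 0) -> 1
  row 3 [0011]: (1 IMPLIES NOT 0) -> 1
  row 4 [0100]: (0 IMPLIES NOT 1) -> 1
  row 5 [0101]: (0 IMPLIES NOT 1) -> 1
  row 6 [0110]: (1 IMPLIES NOT 1) -> 0
  row 7 [0111]: (1 IMPLIES NOT 1) -> 0
  row 8 [1000]: (0 IMPLIES NOT 0) -> 1
  row 9 [1001]: (0 IMPLIES NOT 0) -> 1
  row 10 [1010]: (1 IMPLIES NOT 0) -> 1
  row 11 [1011]: (1 IMPLIES NOT 0) -> 1
  row 12 [1100]: (0 IMPLIES NOT 1) -> 1
  row 13 [1101]: (0 IMPLIES NOT 1) -> 1
  row 14 [1110]: (1 IMPLIES NOT 1) -> 0
  row 15 [1111]: (1 IMPLIES NOT 1) -> 0
Full result column, 4 rows per line (P1,P2 fixed per line; P3,P4 runs 00..11 left to right):
  rows 0-3 [P1,P2=00]: 1111  = hex F
  rows 4-7 [P1,P2=01]: 1100  = hex C
  rows 8-11 [P1,P2=10]: 1111  = hex F
  rows 12-15 [P1,P2=11]: 1100  = hex C
Output column (row 0 .. row 15) = 1111110011111100
Output column grouped in 4s = 1111 1100 1111 1100 = 0xFCFC
Convert to decimal digit by digit (value = value*16 + digit):
  F -> 15
  15*16 + 12 (C) = 252
  252*16 + 15 (F) = 4047
  4047*16 + 12 (C) = 64764
Decimal = 64764

64764


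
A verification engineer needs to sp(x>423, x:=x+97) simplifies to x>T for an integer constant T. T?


Formula: sp(P, x:=E) = exists old_x. (x = E[old_x/x]) AND P[old_x/x] (old_x is the value of x before the assignment; eliminate old_x by solving x = E[old_x/x] for old_x)
Step 1: Precondition P: x>423, i.e. old_x > 423
Step 2: Assignment gives x = old_x + 97, so old_x = x - 97
Step 3: Substitute into P: x - 97 > 423
Step 4: Simplify: x > 423+97 = 520

520


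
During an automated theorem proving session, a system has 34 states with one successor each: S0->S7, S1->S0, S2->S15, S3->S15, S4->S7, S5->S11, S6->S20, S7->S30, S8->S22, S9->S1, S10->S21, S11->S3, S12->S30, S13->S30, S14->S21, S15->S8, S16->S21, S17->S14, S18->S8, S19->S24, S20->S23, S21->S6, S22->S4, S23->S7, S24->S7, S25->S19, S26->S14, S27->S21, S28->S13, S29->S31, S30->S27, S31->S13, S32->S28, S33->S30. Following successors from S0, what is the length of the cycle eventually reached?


Trace from S0 until a state repeats:
  S0 -> S7 -> S30 -> S27 -> S21 -> S6 -> S20 -> S23 -> S7
S7 first seen at step 1, revisited at step 8.
Cycle length = 8 - 1 = 7

7


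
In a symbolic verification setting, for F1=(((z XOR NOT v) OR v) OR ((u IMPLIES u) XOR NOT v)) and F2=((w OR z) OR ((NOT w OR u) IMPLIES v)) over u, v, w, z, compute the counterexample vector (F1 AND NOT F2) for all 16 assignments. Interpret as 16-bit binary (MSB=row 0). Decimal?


F1 = (((z XOR NOT v) OR v) OR ((u IMPLIES u) XOR NOT v))
F2 = ((w OR z) OR ((NOT w OR u) IMPLIES v))
Counterexample to F1=>F2 is where F1=1 and F2=0.
Evaluate each row (bits = u,v,w,z, MSB first):
  row 0 [0000]: F1=1 F2=0 -> F1&~F2 -> 1
  row 1 [0001]: F1=0 F2=1 -> F1&~F2 -> 0
  row 2 [0010]: F1=1 F2=1 -> F1&~F2 -> 0
  row 3 [0011]: F1=0 F2=1 -> F1&~F2 -> 0
  row 4 [0100]: F1=1 F2=1 -> F1&~F2 -> 0
  row 5 [0101]: F1=1 F2=1 -> F1&~F2 -> 0
  row 6 [0110]: F1=1 F2=1 -> F1&~F2 -> 0
  row 7 [0111]: F1=1 F2=1 -> F1&~F2 -> 0
  row 8 [1000]: F1=1 F2=0 -> F1&~F2 -> 1
  row 9 [1001]: F1=0 F2=1 -> F1&~F2 -> 0
  row 10 [1010]: F1=1 F2=1 -> F1&~F2 -> 0
  row 11 [1011]: F1=0 F2=1 -> F1&~F2 -> 0
  row 12 [1100]: F1=1 F2=1 -> F1&~F2 -> 0
  row 13 [1101]: F1=1 F2=1 -> F1&~F2 -> 0
  row 14 [1110]: F1=1 F2=1 -> F1&~F2 -> 0
  row 15 [1111]: F1=1 F2=1 -> F1&~F2 -> 0
Full result column, 4 rows per line (u,v fixed per line; w,z runs 00..11 left to right):
  rows 0-3 [u,v=00]: 1000  = hex 8
  rows 4-7 [u,v=01]: 0000  = hex 0
  rows 8-11 [u,v=10]: 1000  = hex 8
  rows 12-15 [u,v=11]: 0000  = hex 0
Counterexample vector (row 0 .. row 15) = 1000000010000000
Output column grouped in 4s = 1000 0000 1000 0000 = 0x8080
Convert to decimal digit by digit (value = value*16 + digit):
  8 -> 8
  8*16 + 0 = 128
  128*16 + 8 = 2056
  2056*16 + 0 = 32896
Decimal = 32896

32896


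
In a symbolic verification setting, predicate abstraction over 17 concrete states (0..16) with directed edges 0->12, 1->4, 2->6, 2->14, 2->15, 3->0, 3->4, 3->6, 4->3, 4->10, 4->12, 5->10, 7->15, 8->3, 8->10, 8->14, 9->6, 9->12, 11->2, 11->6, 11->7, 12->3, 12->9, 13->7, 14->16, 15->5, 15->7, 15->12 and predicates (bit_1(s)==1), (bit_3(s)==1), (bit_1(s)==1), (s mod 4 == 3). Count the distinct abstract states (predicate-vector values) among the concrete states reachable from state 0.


BFS from 0:
Concrete reachable: {0, 3, 4, 6, 9, 10, 12}
Abstract via predicates (bit_1(s)==1), (bit_3(s)==1), (bit_1(s)==1), (s mod 4 == 3):
  (0,0,0,0) <- {0, 4}
  (0,1,0,0) <- {9, 12}
  (1,0,1,0) <- {6}
  (1,0,1,1) <- {3}
  (1,1,1,0) <- {10}
Distinct abstract states = 5

5


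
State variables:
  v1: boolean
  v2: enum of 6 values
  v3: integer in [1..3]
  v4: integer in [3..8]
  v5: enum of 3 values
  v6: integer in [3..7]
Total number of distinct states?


State space = product of domain sizes of all variables.
Domain sizes:
  v1 (boolean): 2
  v2 (enum of 6 values): 6
  v3 (integer in [1..3]): 3
  v4 (integer in [3..8]): 6
  v5 (enum of 3 values): 3
  v6 (integer in [3..7]): 5
Product = 2 * 6 * 3 * 6 * 3 * 5 = 3240

3240


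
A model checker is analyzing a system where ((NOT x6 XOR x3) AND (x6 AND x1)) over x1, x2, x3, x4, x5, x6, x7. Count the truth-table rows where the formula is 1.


Formula: ((NOT x6 XOR x3) AND (x6 AND x1)) over 7 vars (128 rows)
Evaluate each row (x1, x2, x3, x4, x5, x6, x7 as bits, MSB first):
  row 0 [0000000]: ((NOT 0 XOR 0) AND (0 AND 0)) -> 0
  row 1 [0000001]: ((NOT 0 XOR 0) AND (0 AND 0)) -> 0
  row 2 [0000010]: ((NOT 1 XOR 0) AND (1 AND 0)) -> 0
  row 3 [0000011]: ((NOT 1 XOR 0) AND (1 AND 0)) -> 0
  row 4 [0000100]: ((NOT 0 XOR 0) AND (0 AND 0)) -> 0
  (every remaining row is evaluated the same way; all 128 results are listed next)
Full result column, 8 rows per line (x1,x2,x3,x4 fixed per line; x5,x6,x7 runs 000..111 left to right):
  rows 0-7 [x1,x2,x3,x4=0000]: 00000000  (ones: 0)
  rows 8-15 [x1,x2,x3,x4=0001]: 00000000  (ones: 0)
  rows 16-23 [x1,x2,x3,x4=0010]: 00000000  (ones: 0)
  rows 24-31 [x1,x2,x3,x4=0011]: 00000000  (ones: 0)
  rows 32-39 [x1,x2,x3,x4=0100]: 00000000  (ones: 0)
  rows 40-47 [x1,x2,x3,x4=0101]: 00000000  (ones: 0)
  rows 48-55 [x1,x2,x3,x4=0110]: 00000000  (ones: 0)
  rows 56-63 [x1,x2,x3,x4=0111]: 00000000  (ones: 0)
  rows 64-71 [x1,x2,x3,x4=1000]: 00000000  (ones: 0)
  rows 72-79 [x1,x2,x3,x4=1001]: 00000000  (ones: 0)
  rows 80-87 [x1,x2,x3,x4=1010]: 00110011  (ones: 4)
  rows 88-95 [x1,x2,x3,x4=1011]: 00110011  (ones: 4)
  rows 96-103 [x1,x2,x3,x4=1100]: 00000000  (ones: 0)
  rows 104-111 [x1,x2,x3,x4=1101]: 00000000  (ones: 0)
  rows 112-119 [x1,x2,x3,x4=1110]: 00110011  (ones: 4)
  rows 120-127 [x1,x2,x3,x4=1111]: 00110011  (ones: 4)
Count of 1-rows = 0+0+0+0+0+0+0+0+0+0+4+4+0+0+4+4 = 16

16


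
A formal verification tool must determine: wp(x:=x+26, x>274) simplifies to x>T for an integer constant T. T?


Formula: wp(x:=E, P) = P[E/x] (substitute E for x in postcondition)
Step 1: Postcondition: x>274
Step 2: Substitute x+26 for x: x+26>274
Step 3: Solve for x: x > 274-26 = 248

248


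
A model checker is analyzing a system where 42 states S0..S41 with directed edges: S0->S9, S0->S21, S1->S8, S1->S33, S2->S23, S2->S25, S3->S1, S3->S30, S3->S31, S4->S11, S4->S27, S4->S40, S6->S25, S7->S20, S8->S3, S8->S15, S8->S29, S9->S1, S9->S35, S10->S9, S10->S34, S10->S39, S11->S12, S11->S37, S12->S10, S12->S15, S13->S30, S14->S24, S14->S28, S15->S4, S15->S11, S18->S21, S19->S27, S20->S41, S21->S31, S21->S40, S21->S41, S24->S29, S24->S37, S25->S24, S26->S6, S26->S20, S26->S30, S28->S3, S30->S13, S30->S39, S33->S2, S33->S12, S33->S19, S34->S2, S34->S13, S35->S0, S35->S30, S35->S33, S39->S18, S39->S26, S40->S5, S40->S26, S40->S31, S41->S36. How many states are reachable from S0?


BFS from S0:
  layer 0: {S0}
  layer 1: {S9, S21}
  layer 2: {S1, S31, S35, S40, S41}
  layer 3: {S5, S8, S26, S30, S33, S36}
  layer 4: {S2, S3, S6, S12, S13, S15, S19, S20, S29, S39}
  layer 5: {S4, S10, S11, S18, S23, S25, S27}
  layer 6: {S24, S34, S37}
Reachable set: {S0, S1, S2, S3, S4, S5, S6, S8, S9, S10, S11, S12, S13, S15, S18, S19, S20, S21, S23, S24, S25, S26, S27, S29, S30, S31, S33, S34, S35, S36, S37, S39, S40, S41}
Count = 34

34


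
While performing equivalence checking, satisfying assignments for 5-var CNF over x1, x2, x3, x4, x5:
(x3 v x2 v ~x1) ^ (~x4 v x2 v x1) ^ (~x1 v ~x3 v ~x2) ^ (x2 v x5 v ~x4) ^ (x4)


CNF with 5 clauses over 5 vars (32 assignments).
An assignment satisfies CNF iff every clause has >=1 true literal.
Check each row (bits = x1,x2,x3,x4,x5; clause T/F shown):
  row 0 [00000]: clauses=TTTTF -> 0
  row 1 [00001]: clauses=TTTTF -> 0
  row 2 [00010]: clauses=TFTFT -> 0
  row 3 [00011]: clauses=TFTTT -> 0
  row 4 [00100]: clauses=TTTTF -> 0
  row 5 [00101]: clauses=TTTTF -> 0
  row 6 [00110]: clauses=TFTFT -> 0
  row 7 [00111]: clauses=TFTTT -> 0
  row 8 [01000]: clauses=TTTTF -> 0
  row 9 [01001]: clauses=TTTTF -> 0
  row 10 [01010]: clauses=TTTTT -> 1
  row 11 [01011]: clauses=TTTTT -> 1
  row 12 [01100]: clauses=TTTTF -> 0
  row 13 [01101]: clauses=TTTTF -> 0
  row 14 [01110]: clauses=TTTTT -> 1
  row 15 [01111]: clauses=TTTTT -> 1
  row 16 [10000]: clauses=FTTTF -> 0
  row 17 [10001]: clauses=FTTTF -> 0
  row 18 [10010]: clauses=FTTFT -> 0
  row 19 [10011]: clauses=FTTTT -> 0
  row 20 [10100]: clauses=TTTTF -> 0
  row 21 [10101]: clauses=TTTTF -> 0
  row 22 [10110]: clauses=TTTFT -> 0
  row 23 [10111]: clauses=TTTTT -> 1
  row 24 [11000]: clauses=TTTTF -> 0
  row 25 [11001]: clauses=TTTTF -> 0
  row 26 [11010]: clauses=TTTTT -> 1
  row 27 [11011]: clauses=TTTTT -> 1
  row 28 [11100]: clauses=TTFTF -> 0
  row 29 [11101]: clauses=TTFTF -> 0
  row 30 [11110]: clauses=TTFTT -> 0
  row 31 [11111]: clauses=TTFTT -> 0
Full result column, 8 rows per line (x1,x2 fixed per line; x3,x4,x5 runs 000..111 left to right):
  rows 0-7 [x1,x2=00]: 00000000  (ones: 0)
  rows 8-15 [x1,x2=01]: 00110011  (ones: 4)
  rows 16-23 [x1,x2=10]: 00000001  (ones: 1)
  rows 24-31 [x1,x2=11]: 00110000  (ones: 2)
Satisfying assignments = 0+4+1+2 = 7

7


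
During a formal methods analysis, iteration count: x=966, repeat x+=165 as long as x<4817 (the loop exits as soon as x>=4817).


Step 1: x goes from 966 toward 4817 by 165; the body runs while x<4817, so iterations = ceil((bound-start)/step)
Step 2: Distance=3851
Step 3: ceil(3851/165)=24

24


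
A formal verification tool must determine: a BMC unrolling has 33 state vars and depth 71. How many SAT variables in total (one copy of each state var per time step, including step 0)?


BMC unrolls to depth k, creating one copy of each state var for steps 0..k.
Step count = 71 + 1 = 72 (steps 0 through 71)
Vars per step = 33
Total = 33 * 72 = 2376

2376


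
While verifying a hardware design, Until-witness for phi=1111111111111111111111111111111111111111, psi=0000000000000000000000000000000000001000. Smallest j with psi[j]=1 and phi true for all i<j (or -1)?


(phi U psi) at 0: need smallest j with psi[j]=1 and phi[i]=1 for all i in [0,j).
Scan from step 0:
  step 0: phi=1, psi=0 -> continue
  step 1: phi=1, psi=0 -> continue
  step 2: phi=1, psi=0 -> continue
  step 3: phi=1, psi=0 -> continue
  step 36: psi=1 and phi held for [0,36) -> witness found
Witness step = 36

36


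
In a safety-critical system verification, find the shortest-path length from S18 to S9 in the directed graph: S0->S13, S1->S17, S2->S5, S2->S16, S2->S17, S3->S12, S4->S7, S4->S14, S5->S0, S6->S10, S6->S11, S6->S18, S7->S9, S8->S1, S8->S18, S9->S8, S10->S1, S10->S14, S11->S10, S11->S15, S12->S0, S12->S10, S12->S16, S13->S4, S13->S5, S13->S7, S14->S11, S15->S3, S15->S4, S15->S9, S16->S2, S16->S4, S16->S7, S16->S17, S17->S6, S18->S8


BFS layer-by-layer from S18:
  dist 0: {S18}
  dist 1: {S8}
  dist 2: {S1}
  dist 3: {S17}
  dist 4: {S6}
  dist 5: {S10, S11}
  dist 6: {S14, S15}
  dist 7: {S3, S4, S9}
  -> S9 reached at distance 7
Shortest path length = 7

7


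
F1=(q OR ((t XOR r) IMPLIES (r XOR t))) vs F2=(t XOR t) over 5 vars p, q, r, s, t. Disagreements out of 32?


F1 = (q OR ((t XOR r) IMPLIES (r XOR t)))
F2 = (t XOR t)
Evaluate both on each of 32 rows (bits = p,q,r,s,t):
  row 0 [00000]: F1=1 F2=0 (differ) -> 1
  row 1 [00001]: F1=1 F2=0 (differ) -> 1
  row 2 [00010]: F1=1 F2=0 (differ) -> 1
  row 3 [00011]: F1=1 F2=0 (differ) -> 1
  row 4 [00100]: F1=1 F2=0 (differ) -> 1
  row 5 [00101]: F1=1 F2=0 (differ) -> 1
  row 6 [00110]: F1=1 F2=0 (differ) -> 1
  row 7 [00111]: F1=1 F2=0 (differ) -> 1
  row 8 [01000]: F1=1 F2=0 (differ) -> 1
  row 9 [01001]: F1=1 F2=0 (differ) -> 1
  row 10 [01010]: F1=1 F2=0 (differ) -> 1
  row 11 [01011]: F1=1 F2=0 (differ) -> 1
  row 12 [01100]: F1=1 F2=0 (differ) -> 1
  row 13 [01101]: F1=1 F2=0 (differ) -> 1
  row 14 [01110]: F1=1 F2=0 (differ) -> 1
  row 15 [01111]: F1=1 F2=0 (differ) -> 1
  row 16 [10000]: F1=1 F2=0 (differ) -> 1
  row 17 [10001]: F1=1 F2=0 (differ) -> 1
  row 18 [10010]: F1=1 F2=0 (differ) -> 1
  row 19 [10011]: F1=1 F2=0 (differ) -> 1
  row 20 [10100]: F1=1 F2=0 (differ) -> 1
  row 21 [10101]: F1=1 F2=0 (differ) -> 1
  row 22 [10110]: F1=1 F2=0 (differ) -> 1
  row 23 [10111]: F1=1 F2=0 (differ) -> 1
  row 24 [11000]: F1=1 F2=0 (differ) -> 1
  row 25 [11001]: F1=1 F2=0 (differ) -> 1
  row 26 [11010]: F1=1 F2=0 (differ) -> 1
  row 27 [11011]: F1=1 F2=0 (differ) -> 1
  row 28 [11100]: F1=1 F2=0 (differ) -> 1
  row 29 [11101]: F1=1 F2=0 (differ) -> 1
  row 30 [11110]: F1=1 F2=0 (differ) -> 1
  row 31 [11111]: F1=1 F2=0 (differ) -> 1
Full result column, 8 rows per line (p,q fixed per line; r,s,t runs 000..111 left to right):
  rows 0-7 [p,q=00]: 11111111  (ones: 8)
  rows 8-15 [p,q=01]: 11111111  (ones: 8)
  rows 16-23 [p,q=10]: 11111111  (ones: 8)
  rows 24-31 [p,q=11]: 11111111  (ones: 8)
Disagreements = 8+8+8+8 = 32

32


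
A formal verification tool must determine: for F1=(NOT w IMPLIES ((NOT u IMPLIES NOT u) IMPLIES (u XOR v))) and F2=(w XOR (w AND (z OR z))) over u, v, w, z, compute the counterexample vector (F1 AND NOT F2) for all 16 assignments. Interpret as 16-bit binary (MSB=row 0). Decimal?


F1 = (NOT w IMPLIES ((NOT u IMPLIES NOT u) IMPLIES (u XOR v)))
F2 = (w XOR (w AND (z OR z)))
Counterexample to F1=>F2 is where F1=1 and F2=0.
Evaluate each row (bits = u,v,w,z, MSB first):
  row 0 [0000]: F1=0 F2=0 -> F1&~F2 -> 0
  row 1 [0001]: F1=0 F2=0 -> F1&~F2 -> 0
  row 2 [0010]: F1=1 F2=1 -> F1&~F2 -> 0
  row 3 [0011]: F1=1 F2=0 -> F1&~F2 -> 1
  row 4 [0100]: F1=1 F2=0 -> F1&~F2 -> 1
  row 5 [0101]: F1=1 F2=0 -> F1&~F2 -> 1
  row 6 [0110]: F1=1 F2=1 -> F1&~F2 -> 0
  row 7 [0111]: F1=1 F2=0 -> F1&~F2 -> 1
  row 8 [1000]: F1=1 F2=0 -> F1&~F2 -> 1
  row 9 [1001]: F1=1 F2=0 -> F1&~F2 -> 1
  row 10 [1010]: F1=1 F2=1 -> F1&~F2 -> 0
  row 11 [1011]: F1=1 F2=0 -> F1&~F2 -> 1
  row 12 [1100]: F1=0 F2=0 -> F1&~F2 -> 0
  row 13 [1101]: F1=0 F2=0 -> F1&~F2 -> 0
  row 14 [1110]: F1=1 F2=1 -> F1&~F2 -> 0
  row 15 [1111]: F1=1 F2=0 -> F1&~F2 -> 1
Full result column, 4 rows per line (u,v fixed per line; w,z runs 00..11 left to right):
  rows 0-3 [u,v=00]: 0001  = hex 1
  rows 4-7 [u,v=01]: 1101  = hex D
  rows 8-11 [u,v=10]: 1101  = hex D
  rows 12-15 [u,v=11]: 0001  = hex 1
Counterexample vector (row 0 .. row 15) = 0001110111010001
Output column grouped in 4s = 0001 1101 1101 0001 = 0x1DD1
Convert to decimal digit by digit (value = value*16 + digit):
  1 -> 1
  1*16 + 13 (D) = 29
  29*16 + 13 (D) = 477
  477*16 + 1 = 7633
Decimal = 7633

7633
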